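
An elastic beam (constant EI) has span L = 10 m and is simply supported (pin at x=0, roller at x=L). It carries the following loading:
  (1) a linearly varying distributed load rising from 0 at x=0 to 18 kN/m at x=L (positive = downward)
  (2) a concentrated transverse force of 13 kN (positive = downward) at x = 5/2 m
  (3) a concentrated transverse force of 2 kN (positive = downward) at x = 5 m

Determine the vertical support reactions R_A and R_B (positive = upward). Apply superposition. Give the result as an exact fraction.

R_A = 163/4 kN, R_B = 257/4 kN

Load 1 — triangular load w₀=18 kN/m (0→w₀ over full span):
  R_A = w₀L/6 = 18·10/6 = 30 kN
  R_B = w₀L/3 = 18·10/3 = 60 kN
Load 2 — point force P=13 kN at a=5/2 m (b=L-a=15/2):
  R_A = Pb/L = 13·(15/2)/10 = 39/4 kN
  R_B = Pa/L = 13·(5/2)/10 = 13/4 kN
Load 3 — point force P=2 kN at a=5 m (b=L-a=5):
  R_A = Pb/L = 2·5/10 = 1 kN
  R_B = Pa/L = 2·5/10 = 1 kN
Superposition: R_A = 163/4 kN, R_B = 257/4 kN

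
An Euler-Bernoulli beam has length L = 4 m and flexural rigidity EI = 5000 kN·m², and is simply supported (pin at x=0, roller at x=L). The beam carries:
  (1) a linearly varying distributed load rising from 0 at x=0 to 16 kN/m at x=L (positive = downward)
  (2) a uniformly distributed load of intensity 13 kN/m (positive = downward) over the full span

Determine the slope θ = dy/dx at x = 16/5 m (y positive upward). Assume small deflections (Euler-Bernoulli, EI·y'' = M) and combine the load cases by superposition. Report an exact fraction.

θ(16/5) = 31417/3515625 rad

Load 1 — triangular load w₀=16 kN/m (0→w₀ over full span):
  θ_1 = -w₀(7L⁴-30L²x²+15x⁴)/(360LEI) = -16·(7·4⁴-30·4²·(16/5)²+15·(16/5)⁴)/(360·4·5000) = 12112/3515625 rad
Load 2 — uniform load w=13 kN/m over full span:
  θ_2 = -w(L³-6Lx²+4x³)/(24EI) = -13·(4³-6·4·(16/5)²+4·(16/5)³)/(24·5000) = 429/78125 rad
Superposition: θ = Σ θ_i = 31417/3515625 rad ≈ 0.008936 rad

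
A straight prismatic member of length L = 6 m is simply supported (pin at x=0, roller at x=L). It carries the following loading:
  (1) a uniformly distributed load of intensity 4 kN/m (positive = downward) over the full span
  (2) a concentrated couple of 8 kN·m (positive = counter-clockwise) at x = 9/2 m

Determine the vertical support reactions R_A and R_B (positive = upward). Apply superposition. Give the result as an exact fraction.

Load 1 — uniform load w=4 kN/m over full span:
  R_A = wL/2 = 4·6/2 = 12 kN
  R_B = wL/2 = 4·6/2 = 12 kN
Load 2 — applied couple M₀=8 kN·m at a=9/2 m (b=L-a=3/2):
  R_A = M₀/L = 8/6 = 4/3 kN
  R_B = -M₀/L = -8/6 = -4/3 kN
Superposition: R_A = 40/3 kN, R_B = 32/3 kN

R_A = 40/3 kN, R_B = 32/3 kN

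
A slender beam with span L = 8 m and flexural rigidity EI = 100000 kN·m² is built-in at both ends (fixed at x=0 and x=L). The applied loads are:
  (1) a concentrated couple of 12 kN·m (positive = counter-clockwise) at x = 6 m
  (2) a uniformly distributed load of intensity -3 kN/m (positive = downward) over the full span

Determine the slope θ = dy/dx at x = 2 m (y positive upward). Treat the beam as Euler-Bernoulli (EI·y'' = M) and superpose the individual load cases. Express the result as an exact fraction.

Load 1 — applied couple M₀=12 kN·m at a=6 m (b=L-a=2):
  θ_1 = (R_Ax²/2 - M_Ax)/EI  [x≤a] with R_A=27/16, M_A=15/4 = ((27/16)·2²/2 - (15/4)·2)/100000 = -33/800000 rad
Load 2 — uniform load w=-3 kN/m over full span:
  θ_2 = -wx(L-x)(L-2x)/(12EI) = -(-3)·2·(8-2)·(8-2·2)/(12·100000) = 3/25000 rad
Superposition: θ = Σ θ_i = 63/800000 rad ≈ 0.000079 rad

θ(2) = 63/800000 rad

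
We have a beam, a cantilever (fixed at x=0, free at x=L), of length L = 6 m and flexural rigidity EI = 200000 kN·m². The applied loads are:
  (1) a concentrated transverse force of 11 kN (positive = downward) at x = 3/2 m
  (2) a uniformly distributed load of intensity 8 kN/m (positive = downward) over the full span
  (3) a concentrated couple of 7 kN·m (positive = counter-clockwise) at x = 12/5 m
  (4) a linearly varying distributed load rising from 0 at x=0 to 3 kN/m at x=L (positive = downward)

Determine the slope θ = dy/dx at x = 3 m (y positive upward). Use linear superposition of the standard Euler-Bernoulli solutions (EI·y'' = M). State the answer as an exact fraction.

θ(3) = -25341/16000000 rad

Load 1 — point force P=11 kN at a=3/2 m (b=L-a=9/2):
  θ_1 = -Pa²/(2EI)  [x>a] = -11·(3/2)²/(2·200000) = -99/1600000 rad
Load 2 — uniform load w=8 kN/m over full span:
  θ_2 = -wx(x²-3Lx+3L²)/(6EI) = -8·3·(3²-3·6·3+3·6²)/(6·200000) = -63/50000 rad
Load 3 — applied couple M₀=7 kN·m at a=12/5 m (b=L-a=18/5):
  θ_3 = M₀a/EI  [x>a] = 7·(12/5)/200000 = 21/250000 rad
Load 4 — triangular load w₀=3 kN/m (0→w₀ over full span):
  θ_4 = (w₀Lx²/4-w₀L²x/3-w₀x⁴/(24L))/EI = (3·6·3²/4-3·6²·3/3-3·3⁴/(24·6))/200000 = -1107/3200000 rad
Superposition: θ = Σ θ_i = -25341/16000000 rad ≈ -0.001584 rad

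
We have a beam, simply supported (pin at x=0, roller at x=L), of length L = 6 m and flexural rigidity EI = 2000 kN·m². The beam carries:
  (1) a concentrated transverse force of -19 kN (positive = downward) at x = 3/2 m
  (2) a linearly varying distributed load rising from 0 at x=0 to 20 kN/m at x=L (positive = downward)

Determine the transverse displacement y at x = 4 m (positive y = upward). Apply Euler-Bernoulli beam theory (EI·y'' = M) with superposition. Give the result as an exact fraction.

y(4) = -14977/288000 m

Load 1 — point force P=-19 kN at a=3/2 m (b=L-a=9/2):
  y_1 = -Pa(L-x)(2Lx-a²-x²)/(6LEI)  [x>a] = -(-19)·(3/2)·(6-4)·(2·6·4-(3/2)²-4²)/(6·6·2000) = 2261/96000 m
Load 2 — triangular load w₀=20 kN/m (0→w₀ over full span):
  y_2 = -w₀x(7L⁴-10L²x²+3x⁴)/(360LEI) = -20·4·(7·6⁴-10·6²·4²+3·4⁴)/(360·6·2000) = -17/225 m
Superposition: y = Σ y_i = -14977/288000 m ≈ -0.052003 m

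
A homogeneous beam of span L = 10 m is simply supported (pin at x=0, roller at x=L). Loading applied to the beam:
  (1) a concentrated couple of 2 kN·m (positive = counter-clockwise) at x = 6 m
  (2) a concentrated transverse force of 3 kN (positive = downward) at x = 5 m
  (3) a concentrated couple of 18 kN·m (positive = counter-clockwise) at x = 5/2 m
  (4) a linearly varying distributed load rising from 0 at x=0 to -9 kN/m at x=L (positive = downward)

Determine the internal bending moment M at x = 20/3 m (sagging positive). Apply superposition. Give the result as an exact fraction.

M(20/3) = -515/9 kN·m

Load 1 — applied couple M₀=2 kN·m at a=6 m (b=L-a=4):
  M_1 = M₀x/L - M₀  [x>a] = 2·(20/3)/10 - 2 = -2/3 kN·m
Load 2 — point force P=3 kN at a=5 m (b=L-a=5):
  M_2 = Pa(L-x)/L  [x>a] = 3·5·(10-(20/3))/10 = 5 kN·m
Load 3 — applied couple M₀=18 kN·m at a=5/2 m (b=L-a=15/2):
  M_3 = M₀x/L - M₀  [x>a] = 18·(20/3)/10 - 18 = -6 kN·m
Load 4 — triangular load w₀=-9 kN/m (0→w₀ over full span):
  M_4 = w₀Lx/6 - w₀x³/(6L) = (-9)·10·(20/3)/6 - (-9)·(20/3)³/(6·10) = -500/9 kN·m
Superposition: M = Σ M_i = -515/9 kN·m ≈ -57.222222 kN·m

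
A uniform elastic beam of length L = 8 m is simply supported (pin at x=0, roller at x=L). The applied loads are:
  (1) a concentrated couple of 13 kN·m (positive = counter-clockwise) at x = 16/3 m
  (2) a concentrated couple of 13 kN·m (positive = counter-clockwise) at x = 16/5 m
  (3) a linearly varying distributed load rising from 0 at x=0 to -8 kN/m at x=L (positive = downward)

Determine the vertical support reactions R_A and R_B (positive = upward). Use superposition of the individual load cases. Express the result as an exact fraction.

R_A = -89/12 kN, R_B = -295/12 kN

Load 1 — applied couple M₀=13 kN·m at a=16/3 m (b=L-a=8/3):
  R_A = M₀/L = 13/8 kN
  R_B = -M₀/L = -13/8 kN
Load 2 — applied couple M₀=13 kN·m at a=16/5 m (b=L-a=24/5):
  R_A = M₀/L = 13/8 kN
  R_B = -M₀/L = -13/8 kN
Load 3 — triangular load w₀=-8 kN/m (0→w₀ over full span):
  R_A = w₀L/6 = (-8)·8/6 = -32/3 kN
  R_B = w₀L/3 = (-8)·8/3 = -64/3 kN
Superposition: R_A = -89/12 kN, R_B = -295/12 kN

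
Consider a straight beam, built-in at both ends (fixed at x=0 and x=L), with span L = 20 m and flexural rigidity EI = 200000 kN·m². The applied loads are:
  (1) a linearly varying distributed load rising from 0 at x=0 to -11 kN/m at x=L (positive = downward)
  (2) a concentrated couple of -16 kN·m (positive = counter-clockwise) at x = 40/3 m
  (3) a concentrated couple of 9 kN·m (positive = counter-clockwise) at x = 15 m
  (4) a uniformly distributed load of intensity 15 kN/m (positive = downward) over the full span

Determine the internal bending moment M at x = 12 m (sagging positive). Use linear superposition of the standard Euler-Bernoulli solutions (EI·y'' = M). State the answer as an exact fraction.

M(12) = 9989/80 kN·m

Load 1 — triangular load w₀=-11 kN/m (0→w₀ over full span):
  M_1 = 3w₀Lx/20 - w₀L²/30 - w₀x³/(6L) = 3·(-11)·20·12/20 - (-11)·20²/30 - (-11)·12³/(6·20) = -1364/15 kN·m
Load 2 — applied couple M₀=-16 kN·m at a=40/3 m (b=L-a=20/3):
  M_2 = R_Ax - M_A  [x≤a] with R_A=-16/15, M_A=-16/3 = (-16/15)·12 - (-16/3) = -112/15 kN·m
Load 3 — applied couple M₀=9 kN·m at a=15 m (b=L-a=5):
  M_3 = R_Ax - M_A  [x≤a] with R_A=81/160, M_A=45/16 = (81/160)·12 - (45/16) = 261/80 kN·m
Load 4 — uniform load w=15 kN/m over full span:
  M_4 = wLx/2 - wL²/12 - wx²/2 = 15·20·12/2 - 15·20²/12 - 15·12²/2 = 220 kN·m
Superposition: M = Σ M_i = 9989/80 kN·m ≈ 124.862500 kN·m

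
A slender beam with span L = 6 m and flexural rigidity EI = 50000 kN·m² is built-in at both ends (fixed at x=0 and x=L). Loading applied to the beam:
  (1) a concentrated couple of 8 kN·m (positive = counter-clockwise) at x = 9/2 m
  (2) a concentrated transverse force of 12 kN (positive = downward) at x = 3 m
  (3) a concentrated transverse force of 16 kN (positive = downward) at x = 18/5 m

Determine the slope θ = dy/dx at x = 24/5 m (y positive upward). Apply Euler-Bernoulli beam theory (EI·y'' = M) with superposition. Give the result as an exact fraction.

Load 1 — applied couple M₀=8 kN·m at a=9/2 m (b=L-a=3/2):
  θ_1 = (R_Ax²/2 - M_Ax - M₀(x-a))/EI  [x>a] with R_A=3/2, M_A=5/2 = ((3/2)·(24/5)²/2 - (5/2)·(24/5) - 8·((24/5)-(9/2)))/50000 = 9/156250 rad
Load 2 — point force P=12 kN at a=3 m (b=L-a=3):
  θ_2 = Pa²(L-x)(2bL-(3b+a)(L-x))/(2L³EI)  [x>a] = 12·3²·(6-(24/5))·(2·3·6-(3·3+3)·(6-(24/5)))/(2·6³·50000) = 81/625000 rad
Load 3 — point force P=16 kN at a=18/5 m (b=L-a=12/5):
  θ_3 = Pa²(L-x)(2bL-(3b+a)(L-x))/(2L³EI)  [x>a] = 16·(18/5)²·(6-(24/5))·(2·(12/5)·6-(3·(12/5)+(18/5))·(6-(24/5)))/(2·6³·50000) = 1782/9765625 rad
Superposition: θ = Σ θ_i = 28881/78125000 rad ≈ 0.000370 rad

θ(24/5) = 28881/78125000 rad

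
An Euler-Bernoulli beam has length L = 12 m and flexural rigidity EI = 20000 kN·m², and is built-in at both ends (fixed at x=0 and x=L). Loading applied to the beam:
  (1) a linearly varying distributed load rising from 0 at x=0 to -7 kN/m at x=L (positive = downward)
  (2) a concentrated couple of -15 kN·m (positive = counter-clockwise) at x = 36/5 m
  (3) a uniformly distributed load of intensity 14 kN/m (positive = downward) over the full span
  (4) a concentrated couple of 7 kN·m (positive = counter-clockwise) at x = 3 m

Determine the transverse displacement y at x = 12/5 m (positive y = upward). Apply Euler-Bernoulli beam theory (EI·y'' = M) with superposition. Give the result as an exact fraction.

Load 1 — triangular load w₀=-7 kN/m (0→w₀ over full span):
  y_1 = -w₀x²(L-x)²(x+2L)/(120LEI) = -(-7)·(12/5)²·(12-(12/5))²·((12/5)+2·12)/(120·12·20000) = 33264/9765625 m
Load 2 — applied couple M₀=-15 kN·m at a=36/5 m (b=L-a=24/5):
  y_2 = (R_Ax³/6 - M_Ax²/2)/EI  [x≤a] with R_A=-9/5, M_A=-24/5 = ((-9/5)·(12/5)³/6 - (-24/5)·(12/5)²/2)/20000 = 189/390625 m
Load 3 — uniform load w=14 kN/m over full span:
  y_3 = -wx²(L-x)²/(24EI) = -14·(12/5)²·(12-(12/5))²/(24·20000) = -6048/390625 m
Load 4 — applied couple M₀=7 kN·m at a=3 m (b=L-a=9):
  y_4 = (R_Ax³/6 - M_Ax²/2)/EI  [x≤a] with R_A=21/32, M_A=-21/16 = ((21/32)·(12/5)³/6 - (-21/16)·(12/5)²/2)/20000 = 1323/5000000 m
Superposition: y = Σ y_i = -7080129/625000000 m ≈ -0.011328 m

y(12/5) = -7080129/625000000 m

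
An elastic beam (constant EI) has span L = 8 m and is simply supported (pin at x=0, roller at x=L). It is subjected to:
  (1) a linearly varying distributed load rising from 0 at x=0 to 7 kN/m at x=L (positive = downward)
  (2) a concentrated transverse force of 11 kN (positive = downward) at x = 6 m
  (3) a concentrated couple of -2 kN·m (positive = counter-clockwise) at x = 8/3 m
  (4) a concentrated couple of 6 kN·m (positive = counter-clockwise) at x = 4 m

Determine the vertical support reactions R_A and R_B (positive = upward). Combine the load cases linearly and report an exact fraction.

R_A = 151/12 kN, R_B = 317/12 kN

Load 1 — triangular load w₀=7 kN/m (0→w₀ over full span):
  R_A = w₀L/6 = 7·8/6 = 28/3 kN
  R_B = w₀L/3 = 7·8/3 = 56/3 kN
Load 2 — point force P=11 kN at a=6 m (b=L-a=2):
  R_A = Pb/L = 11·2/8 = 11/4 kN
  R_B = Pa/L = 11·6/8 = 33/4 kN
Load 3 — applied couple M₀=-2 kN·m at a=8/3 m (b=L-a=16/3):
  R_A = M₀/L = (-2)/8 = -1/4 kN
  R_B = -M₀/L = -(-2)/8 = 1/4 kN
Load 4 — applied couple M₀=6 kN·m at a=4 m (b=L-a=4):
  R_A = M₀/L = 6/8 = 3/4 kN
  R_B = -M₀/L = -6/8 = -3/4 kN
Superposition: R_A = 151/12 kN, R_B = 317/12 kN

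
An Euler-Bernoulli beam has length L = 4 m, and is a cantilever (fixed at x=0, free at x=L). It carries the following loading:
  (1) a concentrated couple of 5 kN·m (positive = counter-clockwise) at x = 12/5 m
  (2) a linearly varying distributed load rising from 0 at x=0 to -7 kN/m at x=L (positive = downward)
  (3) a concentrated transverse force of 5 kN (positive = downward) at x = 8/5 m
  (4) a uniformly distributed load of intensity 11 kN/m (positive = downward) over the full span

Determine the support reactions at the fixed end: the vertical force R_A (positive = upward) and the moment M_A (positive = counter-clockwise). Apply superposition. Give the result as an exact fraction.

Load 1 — applied couple M₀=5 kN·m at a=12/5 m (b=L-a=8/5):
  R_A = 0 kN
  M_A = -M₀ = -5 kN·m
Load 2 — triangular load w₀=-7 kN/m (0→w₀ over full span):
  R_A = w₀L/2 = (-7)·4/2 = -14 kN
  M_A = w₀L²/3 = (-7)·4²/3 = -112/3 kN·m
Load 3 — point force P=5 kN at a=8/5 m (b=L-a=12/5):
  R_A = P = 5 kN
  M_A = Pa = 5·(8/5) = 8 kN·m
Load 4 — uniform load w=11 kN/m over full span:
  R_A = wL = 11·4 = 44 kN
  M_A = wL²/2 = 11·4²/2 = 88 kN·m
Superposition: R_A = 35 kN, M_A = 161/3 kN·m

R_A = 35 kN, M_A = 161/3 kN·m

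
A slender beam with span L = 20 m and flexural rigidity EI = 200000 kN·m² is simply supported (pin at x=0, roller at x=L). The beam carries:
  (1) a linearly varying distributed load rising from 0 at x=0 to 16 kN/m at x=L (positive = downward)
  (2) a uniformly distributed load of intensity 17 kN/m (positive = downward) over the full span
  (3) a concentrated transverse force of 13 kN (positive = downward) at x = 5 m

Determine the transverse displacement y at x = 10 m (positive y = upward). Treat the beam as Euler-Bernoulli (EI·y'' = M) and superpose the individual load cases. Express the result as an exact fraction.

Load 1 — triangular load w₀=16 kN/m (0→w₀ over full span):
  y_1 = -w₀x(7L⁴-10L²x²+3x⁴)/(360LEI) = -16·10·(7·20⁴-10·20²·10²+3·10⁴)/(360·20·200000) = -1/12 m
Load 2 — uniform load w=17 kN/m over full span:
  y_2 = -wx(L³-2Lx²+x³)/(24EI) = -17·10·(20³-2·20·10²+10³)/(24·200000) = -17/96 m
Load 3 — point force P=13 kN at a=5 m (b=L-a=15):
  y_3 = -Pa(L-x)(2Lx-a²-x²)/(6LEI)  [x>a] = -13·5·(20-10)·(2·20·10-5²-10²)/(6·20·200000) = -143/19200 m
Superposition: y = Σ y_i = -5143/19200 m ≈ -0.267865 m

y(10) = -5143/19200 m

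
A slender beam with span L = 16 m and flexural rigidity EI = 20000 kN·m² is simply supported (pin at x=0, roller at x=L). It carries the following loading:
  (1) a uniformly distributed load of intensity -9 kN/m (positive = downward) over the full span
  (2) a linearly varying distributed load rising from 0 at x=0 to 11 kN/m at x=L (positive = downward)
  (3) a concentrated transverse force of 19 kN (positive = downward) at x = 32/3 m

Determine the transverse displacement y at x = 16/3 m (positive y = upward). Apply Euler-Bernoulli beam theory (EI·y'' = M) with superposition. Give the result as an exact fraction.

y(16/3) = 36416/455625 m

Load 1 — uniform load w=-9 kN/m over full span:
  y_1 = -wx(L³-2Lx²+x³)/(24EI) = -(-9)·(16/3)·(16³-2·16·(16/3)²+(16/3)³)/(24·20000) = 5632/16875 m
Load 2 — triangular load w₀=11 kN/m (0→w₀ over full span):
  y_2 = -w₀x(7L⁴-10L²x²+3x⁴)/(360LEI) = -11·(16/3)·(7·16⁴-10·16²·(16/3)²+3·(16/3)⁴)/(360·16·20000) = -90112/455625 m
Load 3 — point force P=19 kN at a=32/3 m (b=L-a=16/3):
  y_3 = -Pbx(L²-b²-x²)/(6LEI)  [x≤a] = -19·(16/3)·(16/3)·(16²-(16/3)²-(16/3)²)/(6·16·20000) = -8512/151875 m
Superposition: y = Σ y_i = 36416/455625 m ≈ 0.079925 m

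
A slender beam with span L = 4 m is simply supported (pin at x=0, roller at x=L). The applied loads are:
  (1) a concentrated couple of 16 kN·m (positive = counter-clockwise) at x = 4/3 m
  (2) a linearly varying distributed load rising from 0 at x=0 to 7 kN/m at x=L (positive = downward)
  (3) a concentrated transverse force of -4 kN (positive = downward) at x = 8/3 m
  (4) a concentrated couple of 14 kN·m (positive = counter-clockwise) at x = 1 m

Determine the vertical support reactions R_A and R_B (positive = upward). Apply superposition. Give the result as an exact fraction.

Load 1 — applied couple M₀=16 kN·m at a=4/3 m (b=L-a=8/3):
  R_A = M₀/L = 16/4 = 4 kN
  R_B = -M₀/L = -16/4 = -4 kN
Load 2 — triangular load w₀=7 kN/m (0→w₀ over full span):
  R_A = w₀L/6 = 7·4/6 = 14/3 kN
  R_B = w₀L/3 = 7·4/3 = 28/3 kN
Load 3 — point force P=-4 kN at a=8/3 m (b=L-a=4/3):
  R_A = Pb/L = (-4)·(4/3)/4 = -4/3 kN
  R_B = Pa/L = (-4)·(8/3)/4 = -8/3 kN
Load 4 — applied couple M₀=14 kN·m at a=1 m (b=L-a=3):
  R_A = M₀/L = 14/4 = 7/2 kN
  R_B = -M₀/L = -14/4 = -7/2 kN
Superposition: R_A = 65/6 kN, R_B = -5/6 kN

R_A = 65/6 kN, R_B = -5/6 kN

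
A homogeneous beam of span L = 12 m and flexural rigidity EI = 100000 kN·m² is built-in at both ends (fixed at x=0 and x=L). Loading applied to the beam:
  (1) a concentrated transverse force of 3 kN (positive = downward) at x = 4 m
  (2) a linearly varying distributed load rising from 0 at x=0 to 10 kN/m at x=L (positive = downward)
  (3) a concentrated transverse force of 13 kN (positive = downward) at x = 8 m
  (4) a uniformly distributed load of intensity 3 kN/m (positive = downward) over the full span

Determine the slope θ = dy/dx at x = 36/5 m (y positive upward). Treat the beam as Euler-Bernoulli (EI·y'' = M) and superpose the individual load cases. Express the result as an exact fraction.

θ(36/5) = 881/1562500 rad

Load 1 — point force P=3 kN at a=4 m (b=L-a=8):
  θ_1 = Pa²(L-x)(2bL-(3b+a)(L-x))/(2L³EI)  [x>a] = 3·4²·(12-(36/5))·(2·8·12-(3·8+4)·(12-(36/5)))/(2·12³·100000) = 3/78125 rad
Load 2 — triangular load w₀=10 kN/m (0→w₀ over full span):
  θ_2 = -w₀(2x(L-x)(L-2x)(x+2L)+x²(L-x)²)/(120LEI) = -10·(2·(36/5)·(12-(36/5))·(12-2·(36/5))·((36/5)+2·12)+(36/5)²·(12-(36/5))²)/(120·12·100000) = 108/390625 rad
Load 3 — point force P=13 kN at a=8 m (b=L-a=4):
  θ_3 = -Pb²x(2aL-(3a+b)x)/(2L³EI)  [x≤a] = -13·4²·(36/5)·(2·8·12-(3·8+4)·(36/5))/(2·12³·100000) = 13/312500 rad
Load 4 — uniform load w=3 kN/m over full span:
  θ_4 = -wx(L-x)(L-2x)/(12EI) = -3·(36/5)·(12-(36/5))·(12-2·(36/5))/(12·100000) = 81/390625 rad
Superposition: θ = Σ θ_i = 881/1562500 rad ≈ 0.000564 rad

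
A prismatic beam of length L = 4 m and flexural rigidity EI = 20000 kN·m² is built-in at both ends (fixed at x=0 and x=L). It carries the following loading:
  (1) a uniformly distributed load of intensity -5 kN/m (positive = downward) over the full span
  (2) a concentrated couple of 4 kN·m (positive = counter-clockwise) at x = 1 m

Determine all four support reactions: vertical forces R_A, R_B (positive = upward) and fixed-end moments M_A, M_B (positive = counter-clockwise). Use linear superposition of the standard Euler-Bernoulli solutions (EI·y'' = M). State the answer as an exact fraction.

Load 1 — uniform load w=-5 kN/m over full span:
  R_A = wL/2 = (-5)·4/2 = -10 kN
  M_A = wL²/12 = (-5)·4²/12 = -20/3 kN·m
  R_B = wL/2 = (-5)·4/2 = -10 kN
  M_B = -wL²/12 = -(-5)·4²/12 = 20/3 kN·m
Load 2 — applied couple M₀=4 kN·m at a=1 m (b=L-a=3):
  R_A = 6M₀ab/L³ = 6·4·1·3/4³ = 9/8 kN
  M_A = M₀b(2a-b)/L² = 4·3·(2·1-3)/4² = -3/4 kN·m
  R_B = -6M₀ab/L³ = -6·4·1·3/4³ = -9/8 kN
  M_B = M₀a(2b-a)/L² = 4·1·(2·3-1)/4² = 5/4 kN·m
Superposition: R_A = -71/8 kN, M_A = -89/12 kN·m, R_B = -89/8 kN, M_B = 95/12 kN·m

R_A = -71/8 kN, M_A = -89/12 kN·m, R_B = -89/8 kN, M_B = 95/12 kN·m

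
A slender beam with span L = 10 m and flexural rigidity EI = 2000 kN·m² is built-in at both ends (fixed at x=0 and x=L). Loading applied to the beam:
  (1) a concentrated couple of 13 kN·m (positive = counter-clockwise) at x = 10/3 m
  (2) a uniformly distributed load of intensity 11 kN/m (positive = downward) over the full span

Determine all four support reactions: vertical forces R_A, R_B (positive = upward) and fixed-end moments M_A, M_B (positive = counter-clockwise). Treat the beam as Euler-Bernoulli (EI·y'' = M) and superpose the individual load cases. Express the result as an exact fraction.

Load 1 — applied couple M₀=13 kN·m at a=10/3 m (b=L-a=20/3):
  R_A = 6M₀ab/L³ = 6·13·(10/3)·(20/3)/10³ = 26/15 kN
  M_A = M₀b(2a-b)/L² = 13·(20/3)·(2·(10/3)-(20/3))/10² = 0 kN·m
  R_B = -6M₀ab/L³ = -6·13·(10/3)·(20/3)/10³ = -26/15 kN
  M_B = M₀a(2b-a)/L² = 13·(10/3)·(2·(20/3)-(10/3))/10² = 13/3 kN·m
Load 2 — uniform load w=11 kN/m over full span:
  R_A = wL/2 = 11·10/2 = 55 kN
  M_A = wL²/12 = 11·10²/12 = 275/3 kN·m
  R_B = wL/2 = 11·10/2 = 55 kN
  M_B = -wL²/12 = -11·10²/12 = -275/3 kN·m
Superposition: R_A = 851/15 kN, M_A = 275/3 kN·m, R_B = 799/15 kN, M_B = -262/3 kN·m

R_A = 851/15 kN, M_A = 275/3 kN·m, R_B = 799/15 kN, M_B = -262/3 kN·m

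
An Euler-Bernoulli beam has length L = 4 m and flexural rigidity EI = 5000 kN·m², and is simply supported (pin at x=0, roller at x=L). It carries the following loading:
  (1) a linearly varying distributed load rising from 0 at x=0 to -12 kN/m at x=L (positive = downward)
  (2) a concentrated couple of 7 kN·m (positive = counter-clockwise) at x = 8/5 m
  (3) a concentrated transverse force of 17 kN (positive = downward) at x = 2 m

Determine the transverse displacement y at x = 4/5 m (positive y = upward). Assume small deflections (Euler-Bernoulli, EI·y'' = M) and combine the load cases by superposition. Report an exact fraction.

Load 1 — triangular load w₀=-12 kN/m (0→w₀ over full span):
  y_1 = -w₀x(7L⁴-10L²x²+3x⁴)/(360LEI) = -(-12)·(4/5)·(7·4⁴-10·4²·(4/5)²+3·(4/5)⁴)/(360·4·5000) = 22016/9765625 m
Load 2 — applied couple M₀=7 kN·m at a=8/5 m (b=L-a=12/5):
  y_2 = (M₀x³/(6L)+C₁x)/EI  [x≤a] with C₁=M₀(3b²-L²)/(6L)=28/75 = (7·(4/5)³/(6·4)+(28/75)·(4/5))/5000 = 7/78125 m
Load 3 — point force P=17 kN at a=2 m (b=L-a=2):
  y_3 = -Pbx(L²-b²-x²)/(6LEI)  [x≤a] = -17·2·(4/5)·(4²-2²-(4/5)²)/(6·4·5000) = -1207/468750 m
Superposition: y = Σ y_i = -13529/58593750 m ≈ -0.000231 m

y(4/5) = -13529/58593750 m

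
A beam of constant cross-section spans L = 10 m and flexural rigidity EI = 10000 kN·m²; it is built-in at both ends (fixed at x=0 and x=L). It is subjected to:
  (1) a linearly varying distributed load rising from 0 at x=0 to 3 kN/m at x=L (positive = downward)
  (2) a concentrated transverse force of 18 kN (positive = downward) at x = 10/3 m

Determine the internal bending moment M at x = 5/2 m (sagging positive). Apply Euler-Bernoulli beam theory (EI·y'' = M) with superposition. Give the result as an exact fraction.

Load 1 — triangular load w₀=3 kN/m (0→w₀ over full span):
  M_1 = 3w₀Lx/20 - w₀L²/30 - w₀x³/(6L) = 3·3·10·(5/2)/20 - 3·10²/30 - 3·(5/2)³/(6·10) = 15/32 kN·m
Load 2 — point force P=18 kN at a=10/3 m (b=L-a=20/3):
  M_2 = Pb²(3a+b)x/L³ - Pab²/L²  [x≤a] = 18·(20/3)²·(3·(10/3)+(20/3))·(5/2)/10³ - 18·(10/3)·(20/3)²/10² = 20/3 kN·m
Superposition: M = Σ M_i = 685/96 kN·m ≈ 7.135417 kN·m

M(5/2) = 685/96 kN·m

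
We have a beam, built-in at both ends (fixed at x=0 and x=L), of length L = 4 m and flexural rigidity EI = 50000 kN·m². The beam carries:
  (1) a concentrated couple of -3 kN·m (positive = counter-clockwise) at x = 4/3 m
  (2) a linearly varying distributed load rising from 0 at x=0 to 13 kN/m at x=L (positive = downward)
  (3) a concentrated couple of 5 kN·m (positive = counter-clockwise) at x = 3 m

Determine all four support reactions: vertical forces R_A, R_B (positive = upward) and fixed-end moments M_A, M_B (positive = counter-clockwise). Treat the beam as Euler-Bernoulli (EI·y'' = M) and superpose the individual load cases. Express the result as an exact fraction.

R_A = 1313/160 kN, M_A = 2039/240 kN·m, R_B = 2847/160 kN, M_B = -987/80 kN·m

Load 1 — applied couple M₀=-3 kN·m at a=4/3 m (b=L-a=8/3):
  R_A = 6M₀ab/L³ = 6·(-3)·(4/3)·(8/3)/4³ = -1 kN
  M_A = M₀b(2a-b)/L² = (-3)·(8/3)·(2·(4/3)-(8/3))/4² = 0 kN·m
  R_B = -6M₀ab/L³ = -6·(-3)·(4/3)·(8/3)/4³ = 1 kN
  M_B = M₀a(2b-a)/L² = (-3)·(4/3)·(2·(8/3)-(4/3))/4² = -1 kN·m
Load 2 — triangular load w₀=13 kN/m (0→w₀ over full span):
  R_A = 3w₀L/20 = 3·13·4/20 = 39/5 kN
  M_A = w₀L²/30 = 13·4²/30 = 104/15 kN·m
  R_B = 7w₀L/20 = 7·13·4/20 = 91/5 kN
  M_B = -w₀L²/20 = -13·4²/20 = -52/5 kN·m
Load 3 — applied couple M₀=5 kN·m at a=3 m (b=L-a=1):
  R_A = 6M₀ab/L³ = 6·5·3·1/4³ = 45/32 kN
  M_A = M₀b(2a-b)/L² = 5·1·(2·3-1)/4² = 25/16 kN·m
  R_B = -6M₀ab/L³ = -6·5·3·1/4³ = -45/32 kN
  M_B = M₀a(2b-a)/L² = 5·3·(2·1-3)/4² = -15/16 kN·m
Superposition: R_A = 1313/160 kN, M_A = 2039/240 kN·m, R_B = 2847/160 kN, M_B = -987/80 kN·m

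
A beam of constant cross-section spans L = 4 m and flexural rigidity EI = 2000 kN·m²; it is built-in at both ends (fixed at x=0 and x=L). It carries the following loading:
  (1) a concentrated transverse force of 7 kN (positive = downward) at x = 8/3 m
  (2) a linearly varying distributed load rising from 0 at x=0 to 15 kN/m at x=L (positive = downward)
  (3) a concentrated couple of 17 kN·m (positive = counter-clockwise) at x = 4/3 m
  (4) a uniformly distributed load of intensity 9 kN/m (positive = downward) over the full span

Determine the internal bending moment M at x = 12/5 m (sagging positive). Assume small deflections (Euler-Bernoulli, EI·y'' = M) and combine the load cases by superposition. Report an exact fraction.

M(12/5) = 6157/675 kN·m

Load 1 — point force P=7 kN at a=8/3 m (b=L-a=4/3):
  M_1 = Pb²(3a+b)x/L³ - Pab²/L²  [x≤a] = 7·(4/3)²·(3·(8/3)+(4/3))·(12/5)/4³ - 7·(8/3)·(4/3)²/4² = 308/135 kN·m
Load 2 — triangular load w₀=15 kN/m (0→w₀ over full span):
  M_2 = 3w₀Lx/20 - w₀L²/30 - w₀x³/(6L) = 3·15·4·(12/5)/20 - 15·4²/30 - 15·(12/5)³/(6·4) = 124/25 kN·m
Load 3 — applied couple M₀=17 kN·m at a=4/3 m (b=L-a=8/3):
  M_3 = R_Ax - M_A - M₀  [x>a] with R_A=17/3, M_A=0 = (17/3)·(12/5) - 0 - 17 = -17/5 kN·m
Load 4 — uniform load w=9 kN/m over full span:
  M_4 = wLx/2 - wL²/12 - wx²/2 = 9·4·(12/5)/2 - 9·4²/12 - 9·(12/5)²/2 = 132/25 kN·m
Superposition: M = Σ M_i = 6157/675 kN·m ≈ 9.121481 kN·m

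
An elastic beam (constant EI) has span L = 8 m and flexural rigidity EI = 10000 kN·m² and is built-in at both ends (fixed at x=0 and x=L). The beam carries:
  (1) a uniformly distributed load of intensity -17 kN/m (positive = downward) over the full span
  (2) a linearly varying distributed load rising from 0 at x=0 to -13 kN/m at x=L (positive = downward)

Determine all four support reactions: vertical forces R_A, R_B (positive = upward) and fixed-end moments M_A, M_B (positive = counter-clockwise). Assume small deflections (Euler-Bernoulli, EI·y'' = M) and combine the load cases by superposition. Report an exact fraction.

Load 1 — uniform load w=-17 kN/m over full span:
  R_A = wL/2 = (-17)·8/2 = -68 kN
  M_A = wL²/12 = (-17)·8²/12 = -272/3 kN·m
  R_B = wL/2 = (-17)·8/2 = -68 kN
  M_B = -wL²/12 = -(-17)·8²/12 = 272/3 kN·m
Load 2 — triangular load w₀=-13 kN/m (0→w₀ over full span):
  R_A = 3w₀L/20 = 3·(-13)·8/20 = -78/5 kN
  M_A = w₀L²/30 = (-13)·8²/30 = -416/15 kN·m
  R_B = 7w₀L/20 = 7·(-13)·8/20 = -182/5 kN
  M_B = -w₀L²/20 = -(-13)·8²/20 = 208/5 kN·m
Superposition: R_A = -418/5 kN, M_A = -592/5 kN·m, R_B = -522/5 kN, M_B = 1984/15 kN·m

R_A = -418/5 kN, M_A = -592/5 kN·m, R_B = -522/5 kN, M_B = 1984/15 kN·m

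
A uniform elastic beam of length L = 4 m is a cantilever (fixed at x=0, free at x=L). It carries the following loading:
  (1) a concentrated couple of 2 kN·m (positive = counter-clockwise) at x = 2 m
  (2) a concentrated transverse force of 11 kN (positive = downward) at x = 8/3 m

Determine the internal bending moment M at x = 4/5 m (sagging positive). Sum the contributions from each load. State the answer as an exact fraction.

Load 1 — applied couple M₀=2 kN·m at a=2 m (b=L-a=2):
  M_1 = M₀  [x≤a] = 2 = 2 kN·m
Load 2 — point force P=11 kN at a=8/3 m (b=L-a=4/3):
  M_2 = -P(a-x)  [x≤a] = -11·((8/3)-(4/5)) = -308/15 kN·m
Superposition: M = Σ M_i = -278/15 kN·m ≈ -18.533333 kN·m

M(4/5) = -278/15 kN·m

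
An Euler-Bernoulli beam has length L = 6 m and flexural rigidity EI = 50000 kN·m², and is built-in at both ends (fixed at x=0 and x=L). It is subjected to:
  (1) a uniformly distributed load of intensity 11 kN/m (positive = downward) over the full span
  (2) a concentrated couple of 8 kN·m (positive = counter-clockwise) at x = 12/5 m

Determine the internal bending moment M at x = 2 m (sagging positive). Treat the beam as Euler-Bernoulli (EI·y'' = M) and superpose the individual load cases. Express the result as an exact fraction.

Load 1 — uniform load w=11 kN/m over full span:
  M_1 = wLx/2 - wL²/12 - wx²/2 = 11·6·2/2 - 11·6²/12 - 11·2²/2 = 11 kN·m
Load 2 — applied couple M₀=8 kN·m at a=12/5 m (b=L-a=18/5):
  M_2 = R_Ax - M_A  [x≤a] with R_A=48/25, M_A=24/25 = (48/25)·2 - (24/25) = 72/25 kN·m
Superposition: M = Σ M_i = 347/25 kN·m ≈ 13.880000 kN·m

M(2) = 347/25 kN·m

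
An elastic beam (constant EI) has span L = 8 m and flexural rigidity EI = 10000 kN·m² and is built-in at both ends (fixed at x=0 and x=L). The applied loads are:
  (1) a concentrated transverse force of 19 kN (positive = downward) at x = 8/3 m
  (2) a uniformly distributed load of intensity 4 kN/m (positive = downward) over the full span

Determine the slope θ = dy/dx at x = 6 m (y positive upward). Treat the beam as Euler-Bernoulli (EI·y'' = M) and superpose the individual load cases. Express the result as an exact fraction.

Load 1 — point force P=19 kN at a=8/3 m (b=L-a=16/3):
  θ_1 = Pa²(L-x)(2bL-(3b+a)(L-x))/(2L³EI)  [x>a] = 19·(8/3)²·(8-6)·(2·(16/3)·8-(3·(16/3)+(8/3))·(8-6))/(2·8³·10000) = 19/15000 rad
Load 2 — uniform load w=4 kN/m over full span:
  θ_2 = -wx(L-x)(L-2x)/(12EI) = -4·6·(8-6)·(8-2·6)/(12·10000) = 1/625 rad
Superposition: θ = Σ θ_i = 43/15000 rad ≈ 0.002867 rad

θ(6) = 43/15000 rad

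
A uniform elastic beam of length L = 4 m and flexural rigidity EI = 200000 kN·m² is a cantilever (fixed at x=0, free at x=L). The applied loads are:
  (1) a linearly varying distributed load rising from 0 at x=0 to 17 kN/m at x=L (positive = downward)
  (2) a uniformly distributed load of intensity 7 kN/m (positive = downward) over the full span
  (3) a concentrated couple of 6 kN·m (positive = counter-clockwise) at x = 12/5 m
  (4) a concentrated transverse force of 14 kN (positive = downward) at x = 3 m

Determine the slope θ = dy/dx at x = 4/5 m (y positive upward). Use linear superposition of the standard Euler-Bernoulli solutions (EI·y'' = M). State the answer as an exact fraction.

Load 1 — triangular load w₀=17 kN/m (0→w₀ over full span):
  θ_1 = (w₀Lx²/4-w₀L²x/3-w₀x⁴/(24L))/EI = (17·4·(4/5)²/4-17·4²·(4/5)/3-17·(4/5)⁴/(24·4))/200000 = -14467/46875000 rad
Load 2 — uniform load w=7 kN/m over full span:
  θ_2 = -wx(x²-3Lx+3L²)/(6EI) = -7·(4/5)·((4/5)²-3·4·(4/5)+3·4²)/(6·200000) = -427/2343750 rad
Load 3 — applied couple M₀=6 kN·m at a=12/5 m (b=L-a=8/5):
  θ_3 = M₀x/EI  [x≤a] = 6·(4/5)/200000 = 3/125000 rad
Load 4 — point force P=14 kN at a=3 m (b=L-a=1):
  θ_4 = -Px(2a-x)/(2EI)  [x≤a] = -14·(4/5)·(2·3-(4/5))/(2·200000) = -91/625000 rad
Superposition: θ = Σ θ_i = -9569/15625000 rad ≈ -0.000612 rad

θ(4/5) = -9569/15625000 rad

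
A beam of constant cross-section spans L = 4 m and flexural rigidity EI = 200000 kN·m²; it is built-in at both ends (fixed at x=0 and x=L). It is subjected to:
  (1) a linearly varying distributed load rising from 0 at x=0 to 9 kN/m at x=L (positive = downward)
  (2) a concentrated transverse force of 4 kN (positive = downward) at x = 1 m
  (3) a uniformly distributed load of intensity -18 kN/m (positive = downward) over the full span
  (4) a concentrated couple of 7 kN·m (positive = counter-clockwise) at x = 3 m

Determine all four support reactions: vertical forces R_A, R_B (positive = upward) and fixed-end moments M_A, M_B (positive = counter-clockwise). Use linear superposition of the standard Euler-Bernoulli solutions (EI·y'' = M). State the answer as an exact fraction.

R_A = -4041/160 kN, M_A = -1181/80 kN·m, R_B = -3959/160 kN, M_B = 1179/80 kN·m

Load 1 — triangular load w₀=9 kN/m (0→w₀ over full span):
  R_A = 3w₀L/20 = 3·9·4/20 = 27/5 kN
  M_A = w₀L²/30 = 9·4²/30 = 24/5 kN·m
  R_B = 7w₀L/20 = 7·9·4/20 = 63/5 kN
  M_B = -w₀L²/20 = -9·4²/20 = -36/5 kN·m
Load 2 — point force P=4 kN at a=1 m (b=L-a=3):
  R_A = Pb²(3a+b)/L³ = 4·3²·(3·1+3)/4³ = 27/8 kN
  M_A = Pab²/L² = 4·1·3²/4² = 9/4 kN·m
  R_B = Pa²(a+3b)/L³ = 4·1²·(1+3·3)/4³ = 5/8 kN
  M_B = -Pa²b/L² = -4·1²·3/4² = -3/4 kN·m
Load 3 — uniform load w=-18 kN/m over full span:
  R_A = wL/2 = (-18)·4/2 = -36 kN
  M_A = wL²/12 = (-18)·4²/12 = -24 kN·m
  R_B = wL/2 = (-18)·4/2 = -36 kN
  M_B = -wL²/12 = -(-18)·4²/12 = 24 kN·m
Load 4 — applied couple M₀=7 kN·m at a=3 m (b=L-a=1):
  R_A = 6M₀ab/L³ = 6·7·3·1/4³ = 63/32 kN
  M_A = M₀b(2a-b)/L² = 7·1·(2·3-1)/4² = 35/16 kN·m
  R_B = -6M₀ab/L³ = -6·7·3·1/4³ = -63/32 kN
  M_B = M₀a(2b-a)/L² = 7·3·(2·1-3)/4² = -21/16 kN·m
Superposition: R_A = -4041/160 kN, M_A = -1181/80 kN·m, R_B = -3959/160 kN, M_B = 1179/80 kN·m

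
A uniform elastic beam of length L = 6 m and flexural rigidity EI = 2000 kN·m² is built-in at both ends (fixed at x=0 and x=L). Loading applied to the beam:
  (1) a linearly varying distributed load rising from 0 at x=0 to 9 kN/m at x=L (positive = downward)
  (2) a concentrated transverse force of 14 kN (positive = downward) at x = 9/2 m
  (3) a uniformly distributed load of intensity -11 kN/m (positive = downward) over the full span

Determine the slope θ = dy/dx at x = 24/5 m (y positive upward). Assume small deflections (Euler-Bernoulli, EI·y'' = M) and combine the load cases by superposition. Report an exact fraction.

θ(24/5) = -12609/5000000 rad

Load 1 — triangular load w₀=9 kN/m (0→w₀ over full span):
  θ_1 = -w₀(2x(L-x)(L-2x)(x+2L)+x²(L-x)²)/(120LEI) = -9·(2·(24/5)·(6-(24/5))·(6-2·(24/5))·((24/5)+2·6)+(24/5)²·(6-(24/5))²)/(120·6·2000) = 324/78125 rad
Load 2 — point force P=14 kN at a=9/2 m (b=L-a=3/2):
  θ_2 = Pa²(L-x)(2bL-(3b+a)(L-x))/(2L³EI)  [x>a] = 14·(9/2)²·(6-(24/5))·(2·(3/2)·6-(3·(3/2)+(9/2))·(6-(24/5)))/(2·6³·2000) = 567/200000 rad
Load 3 — uniform load w=-11 kN/m over full span:
  θ_3 = -wx(L-x)(L-2x)/(12EI) = -(-11)·(24/5)·(6-(24/5))·(6-2·(24/5))/(12·2000) = -297/31250 rad
Superposition: θ = Σ θ_i = -12609/5000000 rad ≈ -0.002522 rad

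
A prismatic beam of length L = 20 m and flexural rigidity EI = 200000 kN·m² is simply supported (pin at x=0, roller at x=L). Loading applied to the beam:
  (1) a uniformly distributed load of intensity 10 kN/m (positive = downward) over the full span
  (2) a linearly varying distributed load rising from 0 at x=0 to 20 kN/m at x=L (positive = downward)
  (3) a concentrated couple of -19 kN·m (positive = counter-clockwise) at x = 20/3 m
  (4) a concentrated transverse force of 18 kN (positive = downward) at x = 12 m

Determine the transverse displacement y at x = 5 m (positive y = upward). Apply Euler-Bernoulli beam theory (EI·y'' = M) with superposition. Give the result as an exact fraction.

y(5) = -1117001/7200000 m

Load 1 — uniform load w=10 kN/m over full span:
  y_1 = -wx(L³-2Lx²+x³)/(24EI) = -10·5·(20³-2·20·5²+5³)/(24·200000) = -19/256 m
Load 2 — triangular load w₀=20 kN/m (0→w₀ over full span):
  y_2 = -w₀x(7L⁴-10L²x²+3x⁴)/(360LEI) = -20·5·(7·20⁴-10·20²·5²+3·5⁴)/(360·20·200000) = -109/1536 m
Load 3 — applied couple M₀=-19 kN·m at a=20/3 m (b=L-a=40/3):
  y_3 = (M₀x³/(6L)+C₁x)/EI  [x≤a] with C₁=M₀(3b²-L²)/(6L)=-190/9 = ((-19)·5³/(6·20)+(-190/9)·5)/200000 = -361/576000 m
Load 4 — point force P=18 kN at a=12 m (b=L-a=8):
  y_4 = -Pbx(L²-b²-x²)/(6LEI)  [x≤a] = -18·8·5·(20²-8²-5²)/(6·20·200000) = -933/100000 m
Superposition: y = Σ y_i = -1117001/7200000 m ≈ -0.155139 m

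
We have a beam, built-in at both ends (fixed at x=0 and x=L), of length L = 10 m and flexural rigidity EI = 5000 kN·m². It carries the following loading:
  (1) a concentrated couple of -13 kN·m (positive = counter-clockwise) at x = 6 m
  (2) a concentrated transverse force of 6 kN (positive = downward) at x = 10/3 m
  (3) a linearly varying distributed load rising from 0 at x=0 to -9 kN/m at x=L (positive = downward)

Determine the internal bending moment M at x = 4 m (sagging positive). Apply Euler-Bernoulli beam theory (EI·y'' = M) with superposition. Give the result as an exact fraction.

Load 1 — applied couple M₀=-13 kN·m at a=6 m (b=L-a=4):
  M_1 = R_Ax - M_A  [x≤a] with R_A=-234/125, M_A=-104/25 = (-234/125)·4 - (-104/25) = -416/125 kN·m
Load 2 — point force P=6 kN at a=10/3 m (b=L-a=20/3):
  M_2 = Pa²(a+3b)(L-x)/L³ - Pa²b/L²  [x>a] = 6·(10/3)²·((10/3)+3·(20/3))·(10-4)/10³ - 6·(10/3)²·(20/3)/10² = 44/9 kN·m
Load 3 — triangular load w₀=-9 kN/m (0→w₀ over full span):
  M_3 = 3w₀Lx/20 - w₀L²/30 - w₀x³/(6L) = 3·(-9)·10·4/20 - (-9)·10²/30 - (-9)·4³/(6·10) = -72/5 kN·m
Superposition: M = Σ M_i = -14444/1125 kN·m ≈ -12.839111 kN·m

M(4) = -14444/1125 kN·m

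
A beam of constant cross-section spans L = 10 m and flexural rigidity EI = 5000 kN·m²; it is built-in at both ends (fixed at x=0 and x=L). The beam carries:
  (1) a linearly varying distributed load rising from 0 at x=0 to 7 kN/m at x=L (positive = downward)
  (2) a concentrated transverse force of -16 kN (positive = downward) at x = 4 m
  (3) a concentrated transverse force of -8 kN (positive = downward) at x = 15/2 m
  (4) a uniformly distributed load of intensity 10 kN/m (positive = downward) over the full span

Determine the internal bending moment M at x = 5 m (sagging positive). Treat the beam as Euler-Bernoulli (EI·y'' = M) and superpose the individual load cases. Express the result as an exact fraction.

M(5) = 819/20 kN·m

Load 1 — triangular load w₀=7 kN/m (0→w₀ over full span):
  M_1 = 3w₀Lx/20 - w₀L²/30 - w₀x³/(6L) = 3·7·10·5/20 - 7·10²/30 - 7·5³/(6·10) = 175/12 kN·m
Load 2 — point force P=-16 kN at a=4 m (b=L-a=6):
  M_2 = Pa²(a+3b)(L-x)/L³ - Pa²b/L²  [x>a] = (-16)·4²·(4+3·6)·(10-5)/10³ - (-16)·4²·6/10² = -64/5 kN·m
Load 3 — point force P=-8 kN at a=15/2 m (b=L-a=5/2):
  M_3 = Pb²(3a+b)x/L³ - Pab²/L²  [x≤a] = (-8)·(5/2)²·(3·(15/2)+(5/2))·5/10³ - (-8)·(15/2)·(5/2)²/10² = -5/2 kN·m
Load 4 — uniform load w=10 kN/m over full span:
  M_4 = wLx/2 - wL²/12 - wx²/2 = 10·10·5/2 - 10·10²/12 - 10·5²/2 = 125/3 kN·m
Superposition: M = Σ M_i = 819/20 kN·m ≈ 40.950000 kN·m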